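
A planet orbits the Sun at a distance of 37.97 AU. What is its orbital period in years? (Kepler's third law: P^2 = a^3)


P = a^(3/2) = 37.97^1.5 = 233.9704

233.9704 years


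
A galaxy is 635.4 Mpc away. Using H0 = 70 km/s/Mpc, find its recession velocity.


v = H0 * d = 70 * 635.4 = 44478.0

44478.0 km/s


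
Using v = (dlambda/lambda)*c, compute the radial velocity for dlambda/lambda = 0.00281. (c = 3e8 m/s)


v = (dlambda/lambda) * c = 0.00281 * 3e8 = 843000.0

843000.0 m/s


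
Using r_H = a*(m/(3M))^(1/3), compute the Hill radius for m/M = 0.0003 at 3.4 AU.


r_H = a * (m/3M)^(1/3) = 3.4 * (0.0003/3)^(1/3) = 0.1578

0.1578 AU


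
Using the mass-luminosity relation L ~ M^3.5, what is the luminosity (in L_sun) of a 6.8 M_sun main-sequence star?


L/L_sun = (M/M_sun)^3.5 = 6.8^3.5 = 819.9383

819.9383 L_sun


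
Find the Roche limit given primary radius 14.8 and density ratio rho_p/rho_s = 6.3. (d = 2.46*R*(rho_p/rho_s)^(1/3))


d_Roche = 2.46 * 14.8 * 6.3^(1/3) = 67.2425

67.2425


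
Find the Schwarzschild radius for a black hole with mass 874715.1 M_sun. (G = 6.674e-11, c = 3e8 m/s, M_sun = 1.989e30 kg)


M = 874715.1 * 1.989e30 kg = 1.739808334e+36 kg. rs = 2GM/c^2 = 2 * 6.674e-11 * 1.739808334e+36 / (3e8)^2 = 2.580e+09

2.580e+09 m


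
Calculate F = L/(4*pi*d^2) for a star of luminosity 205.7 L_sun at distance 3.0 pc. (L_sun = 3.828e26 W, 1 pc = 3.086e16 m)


F = L / (4*pi*d^2) = 7.874e+28 / (4*pi*(9.258e+16)^2) = 7.311e-07

7.311e-07 W/m^2


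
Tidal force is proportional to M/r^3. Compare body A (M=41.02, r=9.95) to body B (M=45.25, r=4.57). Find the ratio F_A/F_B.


Ratio = (M1/r1^3) / (M2/r2^3) = (41.02/9.95^3) / (45.25/4.57^3) = 0.0878

0.0878


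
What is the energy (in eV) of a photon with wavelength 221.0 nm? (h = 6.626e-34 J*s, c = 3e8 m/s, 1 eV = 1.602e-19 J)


E = hc/lambda = 6.626e-34 * 3e8 / 2.210e-07 = 8.995e-19 J = 5.6146 eV

5.6146 eV


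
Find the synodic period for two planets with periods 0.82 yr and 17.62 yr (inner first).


1/P_syn = |1/P1 - 1/P2| = |1/0.82 - 1/17.62| => P_syn = 0.86

0.86 years


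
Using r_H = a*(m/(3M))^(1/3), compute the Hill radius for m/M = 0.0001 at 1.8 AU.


r_H = a * (m/3M)^(1/3) = 1.8 * (0.0001/3)^(1/3) = 0.0579

0.0579 AU


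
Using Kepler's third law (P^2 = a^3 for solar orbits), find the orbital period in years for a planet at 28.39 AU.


P = a^(3/2) = 28.39^1.5 = 151.2684

151.2684 years


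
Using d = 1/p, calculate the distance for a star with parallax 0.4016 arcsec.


d = 1/p = 1/0.4016 = 2.49

2.49 pc


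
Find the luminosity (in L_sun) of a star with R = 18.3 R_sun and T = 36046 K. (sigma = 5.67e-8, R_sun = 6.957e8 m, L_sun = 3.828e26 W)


R = 18.3 * 6.957e8 m = 1.273131e+10 m. L = 4*pi*R^2*sigma*T^4 = 4*pi*(1.273131e+10)^2 * 5.67e-8 * 36046^4 = 1.949698343e+32 W. L/L_sun = 1.949698343e+32 / 3.828e26 = 509325.5859

509325.5859 L_sun


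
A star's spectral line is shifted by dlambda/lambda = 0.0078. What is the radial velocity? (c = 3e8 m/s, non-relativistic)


v = (dlambda/lambda) * c = 0.0078 * 3e8 = 2.340e+06

2.340e+06 m/s


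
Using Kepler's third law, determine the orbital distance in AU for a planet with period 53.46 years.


a = P^(2/3) = 53.46^(2/3) = 14.1912

14.1912 AU


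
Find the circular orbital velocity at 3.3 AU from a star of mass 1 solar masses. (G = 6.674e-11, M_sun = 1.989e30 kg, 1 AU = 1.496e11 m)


v = sqrt(GM/r) = sqrt(6.674e-11 * 1.989e+30 / 4.937e+11) = 16397.8808

16397.8808 m/s


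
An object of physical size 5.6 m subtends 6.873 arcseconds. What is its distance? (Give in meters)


D = size / theta_rad, theta_rad = 6.873 * pi/(180*3600) = 3.332e-05, D = 168060.9508

168060.9508 m


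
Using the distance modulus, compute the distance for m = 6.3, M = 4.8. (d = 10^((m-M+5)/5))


d = 10^((m - M + 5)/5) = 10^((6.3 - 4.8 + 5)/5) = 19.9526

19.9526 pc


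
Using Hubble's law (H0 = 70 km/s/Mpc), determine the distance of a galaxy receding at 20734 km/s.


d = v / H0 = 20734 / 70 = 296.2

296.2 Mpc


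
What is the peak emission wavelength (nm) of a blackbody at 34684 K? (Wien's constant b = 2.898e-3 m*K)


lam_max = b / T = 2.898e-3 / 34684 = 8.355e-08 m = 83.5544 nm

83.5544 nm


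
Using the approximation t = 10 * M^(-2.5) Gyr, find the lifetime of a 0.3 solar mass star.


t = 10 * M^(-2.5) = 10 * 0.3^(-2.5) = 202.8602

202.8602 Gyr


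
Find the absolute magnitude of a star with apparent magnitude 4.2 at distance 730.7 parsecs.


M = m - 5*log10(d) + 5 = 4.2 - 5*log10(730.7) + 5 = -5.1187

-5.1187


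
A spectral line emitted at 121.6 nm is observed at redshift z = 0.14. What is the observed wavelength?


lam_obs = lam_emit * (1 + z) = 121.6 * (1 + 0.14) = 138.624

138.624 nm


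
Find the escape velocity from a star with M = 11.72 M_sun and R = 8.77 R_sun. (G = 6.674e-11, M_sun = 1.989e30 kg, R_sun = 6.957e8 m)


M = 11.72 * 1.989e30 kg = 2.331108e+31 kg; R = 8.77 * 6.957e8 m = 6.101289e+09 m. v_esc = sqrt(2GM/R) = sqrt(2 * 6.674e-11 * 2.331108e+31 / 6.101289e+09) = 714132.0065

714132.0065 m/s


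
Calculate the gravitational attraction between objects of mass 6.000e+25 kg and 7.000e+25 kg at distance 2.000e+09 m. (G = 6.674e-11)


F = G*m1*m2/r^2 = 6.674e-11 * 6.000e+25 * 7.000e+25 / (2.000e+09)^2 = 6.674e-11 * 4.200e+51 / 4.000e+18 = 7.008e+22

7.008e+22 N


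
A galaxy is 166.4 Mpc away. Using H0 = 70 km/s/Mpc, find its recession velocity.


v = H0 * d = 70 * 166.4 = 11648.0

11648.0 km/s


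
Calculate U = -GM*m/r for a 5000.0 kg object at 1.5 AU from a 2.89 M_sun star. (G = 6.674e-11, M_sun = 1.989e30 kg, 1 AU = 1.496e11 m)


M = 2.89 * 1.989e30 kg = 5.74821e+30 kg; r = 1.5 AU * 1.496e11 m/AU = 2.244e+11 m. U = -GM*m/r = -(6.674e-11 * 5.74821e+30 * 5000.0) / 2.244e+11 = -8.548e+12

-8.548e+12 J


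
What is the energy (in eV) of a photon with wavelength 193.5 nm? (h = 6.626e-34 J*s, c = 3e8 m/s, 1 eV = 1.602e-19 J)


E = hc/lambda = 6.626e-34 * 3e8 / 1.935e-07 = 1.027e-18 J = 6.4125 eV

6.4125 eV


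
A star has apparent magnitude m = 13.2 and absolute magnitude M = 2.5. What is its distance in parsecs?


d = 10^((m - M + 5)/5) = 10^((13.2 - 2.5 + 5)/5) = 1380.3843

1380.3843 pc


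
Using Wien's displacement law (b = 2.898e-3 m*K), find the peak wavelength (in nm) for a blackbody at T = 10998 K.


lam_max = b / T = 2.898e-3 / 10998 = 2.635e-07 m = 263.5025 nm

263.5025 nm


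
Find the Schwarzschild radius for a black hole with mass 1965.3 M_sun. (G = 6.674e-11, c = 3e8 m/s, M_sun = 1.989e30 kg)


M = 1965.3 * 1.989e30 kg = 3.9089817e+33 kg. rs = 2GM/c^2 = 2 * 6.674e-11 * 3.9089817e+33 / (3e8)^2 = 5.797e+06

5.797e+06 m


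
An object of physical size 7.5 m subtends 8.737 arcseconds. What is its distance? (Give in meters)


D = size / theta_rad, theta_rad = 8.737 * pi/(180*3600) = 4.236e-05, D = 177061.4681

177061.4681 m


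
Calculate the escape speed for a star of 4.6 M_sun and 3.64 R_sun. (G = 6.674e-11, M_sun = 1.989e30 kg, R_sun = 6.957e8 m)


M = 4.6 * 1.989e30 kg = 9.1494e+30 kg; R = 3.64 * 6.957e8 m = 2.532348e+09 m. v_esc = sqrt(2GM/R) = sqrt(2 * 6.674e-11 * 9.1494e+30 / 2.532348e+09) = 694452.7674

694452.7674 m/s


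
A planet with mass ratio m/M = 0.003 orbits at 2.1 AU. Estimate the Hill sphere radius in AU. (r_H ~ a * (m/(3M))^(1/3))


r_H = a * (m/3M)^(1/3) = 2.1 * (0.003/3)^(1/3) = 0.21

0.21 AU


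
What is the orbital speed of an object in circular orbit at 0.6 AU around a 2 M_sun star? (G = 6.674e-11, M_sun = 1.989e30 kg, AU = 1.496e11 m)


v = sqrt(GM/r) = sqrt(6.674e-11 * 3.978e+30 / 8.976e+10) = 54385.6181

54385.6181 m/s


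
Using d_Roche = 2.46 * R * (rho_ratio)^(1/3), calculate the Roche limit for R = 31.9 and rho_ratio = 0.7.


d_Roche = 2.46 * 31.9 * 0.7^(1/3) = 69.6774

69.6774


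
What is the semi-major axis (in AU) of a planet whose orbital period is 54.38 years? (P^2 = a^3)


a = P^(2/3) = 54.38^(2/3) = 14.3536

14.3536 AU


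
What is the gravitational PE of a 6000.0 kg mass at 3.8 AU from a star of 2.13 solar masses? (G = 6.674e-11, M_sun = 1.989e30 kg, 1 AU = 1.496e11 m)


M = 2.13 * 1.989e30 kg = 4.23657e+30 kg; r = 3.8 AU * 1.496e11 m/AU = 5.6848e+11 m. U = -GM*m/r = -(6.674e-11 * 4.23657e+30 * 6000.0) / 5.6848e+11 = -2.984e+12

-2.984e+12 J


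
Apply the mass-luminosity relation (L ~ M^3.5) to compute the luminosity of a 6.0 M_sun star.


L/L_sun = (M/M_sun)^3.5 = 6.0^3.5 = 529.0898

529.0898 L_sun


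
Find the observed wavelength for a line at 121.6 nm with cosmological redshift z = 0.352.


lam_obs = lam_emit * (1 + z) = 121.6 * (1 + 0.352) = 164.4032

164.4032 nm


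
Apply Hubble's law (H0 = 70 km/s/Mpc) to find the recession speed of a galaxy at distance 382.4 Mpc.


v = H0 * d = 70 * 382.4 = 26768.0

26768.0 km/s


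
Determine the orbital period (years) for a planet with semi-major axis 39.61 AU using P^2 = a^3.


P = a^(3/2) = 39.61^1.5 = 249.2914

249.2914 years


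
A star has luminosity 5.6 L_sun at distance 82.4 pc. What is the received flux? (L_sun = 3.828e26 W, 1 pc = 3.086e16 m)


F = L / (4*pi*d^2) = 2.144e+27 / (4*pi*(2.543e+18)^2) = 2.638e-11

2.638e-11 W/m^2


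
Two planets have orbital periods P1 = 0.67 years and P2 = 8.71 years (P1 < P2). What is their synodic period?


1/P_syn = |1/P1 - 1/P2| = |1/0.67 - 1/8.71| => P_syn = 0.7258

0.7258 years


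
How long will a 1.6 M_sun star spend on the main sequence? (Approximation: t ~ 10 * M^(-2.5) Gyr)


t = 10 * M^(-2.5) = 10 * 1.6^(-2.5) = 3.0882

3.0882 Gyr


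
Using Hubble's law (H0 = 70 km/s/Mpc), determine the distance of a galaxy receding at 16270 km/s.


d = v / H0 = 16270 / 70 = 232.4286

232.4286 Mpc


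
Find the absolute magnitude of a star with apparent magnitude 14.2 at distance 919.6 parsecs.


M = m - 5*log10(d) + 5 = 14.2 - 5*log10(919.6) + 5 = 4.382

4.382


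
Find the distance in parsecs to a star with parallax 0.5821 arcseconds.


d = 1/p = 1/0.5821 = 1.7179

1.7179 pc


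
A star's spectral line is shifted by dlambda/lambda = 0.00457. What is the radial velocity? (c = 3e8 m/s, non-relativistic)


v = (dlambda/lambda) * c = 0.00457 * 3e8 = 1.371e+06

1.371e+06 m/s


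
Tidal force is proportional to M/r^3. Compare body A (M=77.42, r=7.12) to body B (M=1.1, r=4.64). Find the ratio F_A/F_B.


Ratio = (M1/r1^3) / (M2/r2^3) = (77.42/7.12^3) / (1.1/4.64^3) = 19.4793

19.4793


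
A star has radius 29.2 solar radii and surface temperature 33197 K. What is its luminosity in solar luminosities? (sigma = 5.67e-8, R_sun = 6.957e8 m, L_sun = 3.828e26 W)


R = 29.2 * 6.957e8 m = 2.031444e+10 m. L = 4*pi*R^2*sigma*T^4 = 4*pi*(2.031444e+10)^2 * 5.67e-8 * 33197^4 = 3.5710669e+32 W. L/L_sun = 3.5710669e+32 / 3.828e26 = 932880.5905

932880.5905 L_sun


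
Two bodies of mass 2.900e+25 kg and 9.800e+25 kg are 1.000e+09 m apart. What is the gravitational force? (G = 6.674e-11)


F = G*m1*m2/r^2 = 6.674e-11 * 2.900e+25 * 9.800e+25 / (1.000e+09)^2 = 6.674e-11 * 2.842e+51 / 1.000e+18 = 1.897e+23

1.897e+23 N


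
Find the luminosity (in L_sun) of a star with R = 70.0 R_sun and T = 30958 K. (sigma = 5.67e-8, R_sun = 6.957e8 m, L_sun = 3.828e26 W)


R = 70.0 * 6.957e8 m = 4.8699e+10 m. L = 4*pi*R^2*sigma*T^4 = 4*pi*(4.8699e+10)^2 * 5.67e-8 * 30958^4 = 1.552117492e+33 W. L/L_sun = 1.552117492e+33 / 3.828e26 = 4.055e+06

4.055e+06 L_sun


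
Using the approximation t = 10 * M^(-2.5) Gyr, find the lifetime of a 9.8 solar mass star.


t = 10 * M^(-2.5) = 10 * 9.8^(-2.5) = 0.0333

0.0333 Gyr


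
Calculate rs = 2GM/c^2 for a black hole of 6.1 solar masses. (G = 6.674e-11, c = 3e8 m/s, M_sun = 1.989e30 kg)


M = 6.1 * 1.989e30 kg = 1.21329e+31 kg. rs = 2GM/c^2 = 2 * 6.674e-11 * 1.21329e+31 / (3e8)^2 = 17994.4388

17994.4388 m


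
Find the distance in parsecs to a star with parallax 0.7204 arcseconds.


d = 1/p = 1/0.7204 = 1.3881

1.3881 pc


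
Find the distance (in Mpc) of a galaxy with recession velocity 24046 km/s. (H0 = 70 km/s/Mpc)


d = v / H0 = 24046 / 70 = 343.5143

343.5143 Mpc


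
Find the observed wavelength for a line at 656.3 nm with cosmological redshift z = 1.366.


lam_obs = lam_emit * (1 + z) = 656.3 * (1 + 1.366) = 1552.8058

1552.8058 nm


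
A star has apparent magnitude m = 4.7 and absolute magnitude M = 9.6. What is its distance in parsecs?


d = 10^((m - M + 5)/5) = 10^((4.7 - 9.6 + 5)/5) = 1.0471

1.0471 pc


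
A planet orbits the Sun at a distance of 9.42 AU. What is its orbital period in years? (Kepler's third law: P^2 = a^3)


P = a^(3/2) = 9.42^1.5 = 28.9119

28.9119 years


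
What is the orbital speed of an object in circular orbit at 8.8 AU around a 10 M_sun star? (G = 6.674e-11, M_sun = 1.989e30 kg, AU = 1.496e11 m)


v = sqrt(GM/r) = sqrt(6.674e-11 * 1.989e+31 / 1.316e+12) = 31754.3597

31754.3597 m/s


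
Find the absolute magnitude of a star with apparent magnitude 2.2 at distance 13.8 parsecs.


M = m - 5*log10(d) + 5 = 2.2 - 5*log10(13.8) + 5 = 1.5006

1.5006


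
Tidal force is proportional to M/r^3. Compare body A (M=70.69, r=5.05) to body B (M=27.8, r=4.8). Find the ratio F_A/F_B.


Ratio = (M1/r1^3) / (M2/r2^3) = (70.69/5.05^3) / (27.8/4.8^3) = 2.1835

2.1835


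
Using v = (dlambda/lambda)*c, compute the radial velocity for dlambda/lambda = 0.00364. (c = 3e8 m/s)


v = (dlambda/lambda) * c = 0.00364 * 3e8 = 1.092e+06

1.092e+06 m/s


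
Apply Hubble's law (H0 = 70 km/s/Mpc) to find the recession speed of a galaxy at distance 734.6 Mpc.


v = H0 * d = 70 * 734.6 = 51422.0

51422.0 km/s


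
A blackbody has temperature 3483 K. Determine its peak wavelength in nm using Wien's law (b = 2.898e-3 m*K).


lam_max = b / T = 2.898e-3 / 3483 = 8.320e-07 m = 832.0413 nm

832.0413 nm


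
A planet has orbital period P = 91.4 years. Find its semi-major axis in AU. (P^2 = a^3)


a = P^(2/3) = 91.4^(2/3) = 20.2907

20.2907 AU


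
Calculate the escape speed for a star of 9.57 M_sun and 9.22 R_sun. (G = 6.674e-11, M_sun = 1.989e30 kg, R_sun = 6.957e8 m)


M = 9.57 * 1.989e30 kg = 1.903473e+31 kg; R = 9.22 * 6.957e8 m = 6.414354e+09 m. v_esc = sqrt(2GM/R) = sqrt(2 * 6.674e-11 * 1.903473e+31 / 6.414354e+09) = 629368.4922

629368.4922 m/s


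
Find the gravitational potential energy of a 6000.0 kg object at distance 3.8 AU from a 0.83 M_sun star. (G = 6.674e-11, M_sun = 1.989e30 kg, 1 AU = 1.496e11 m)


M = 0.83 * 1.989e30 kg = 1.65087e+30 kg; r = 3.8 AU * 1.496e11 m/AU = 5.6848e+11 m. U = -GM*m/r = -(6.674e-11 * 1.65087e+30 * 6000.0) / 5.6848e+11 = -1.163e+12

-1.163e+12 J


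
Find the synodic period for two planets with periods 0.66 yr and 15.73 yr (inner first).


1/P_syn = |1/P1 - 1/P2| = |1/0.66 - 1/15.73| => P_syn = 0.6889

0.6889 years


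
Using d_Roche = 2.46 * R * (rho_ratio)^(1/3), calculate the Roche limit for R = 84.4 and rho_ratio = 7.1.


d_Roche = 2.46 * 84.4 * 7.1^(1/3) = 399.0528

399.0528


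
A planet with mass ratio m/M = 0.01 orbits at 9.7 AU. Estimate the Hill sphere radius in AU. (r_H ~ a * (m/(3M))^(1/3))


r_H = a * (m/3M)^(1/3) = 9.7 * (0.01/3)^(1/3) = 1.449

1.449 AU


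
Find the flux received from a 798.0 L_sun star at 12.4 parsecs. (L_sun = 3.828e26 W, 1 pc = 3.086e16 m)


F = L / (4*pi*d^2) = 3.055e+29 / (4*pi*(3.827e+17)^2) = 1.660e-07

1.660e-07 W/m^2


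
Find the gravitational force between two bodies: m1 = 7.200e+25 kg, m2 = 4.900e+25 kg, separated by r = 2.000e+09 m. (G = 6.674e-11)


F = G*m1*m2/r^2 = 6.674e-11 * 7.200e+25 * 4.900e+25 / (2.000e+09)^2 = 6.674e-11 * 3.528e+51 / 4.000e+18 = 5.886e+22

5.886e+22 N


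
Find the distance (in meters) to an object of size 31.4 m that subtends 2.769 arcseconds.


D = size / theta_rad, theta_rad = 2.769 * pi/(180*3600) = 1.342e-05, D = 2.339e+06

2.339e+06 m


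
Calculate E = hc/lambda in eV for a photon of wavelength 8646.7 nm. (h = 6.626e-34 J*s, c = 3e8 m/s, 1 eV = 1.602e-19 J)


E = hc/lambda = 6.626e-34 * 3e8 / 8.647e-06 = 2.299e-20 J = 0.1435 eV

0.1435 eV


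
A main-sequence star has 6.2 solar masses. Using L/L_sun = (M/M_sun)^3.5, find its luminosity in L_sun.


L/L_sun = (M/M_sun)^3.5 = 6.2^3.5 = 593.4319

593.4319 L_sun


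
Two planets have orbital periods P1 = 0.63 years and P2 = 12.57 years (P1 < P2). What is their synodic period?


1/P_syn = |1/P1 - 1/P2| = |1/0.63 - 1/12.57| => P_syn = 0.6632

0.6632 years


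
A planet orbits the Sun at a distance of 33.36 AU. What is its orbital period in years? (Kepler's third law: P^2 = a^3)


P = a^(3/2) = 33.36^1.5 = 192.6811

192.6811 years


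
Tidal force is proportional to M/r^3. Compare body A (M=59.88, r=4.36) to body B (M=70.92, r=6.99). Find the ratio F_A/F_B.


Ratio = (M1/r1^3) / (M2/r2^3) = (59.88/4.36^3) / (70.92/6.99^3) = 3.4792

3.4792


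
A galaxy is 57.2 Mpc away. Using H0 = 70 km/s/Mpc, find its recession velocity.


v = H0 * d = 70 * 57.2 = 4004.0

4004.0 km/s


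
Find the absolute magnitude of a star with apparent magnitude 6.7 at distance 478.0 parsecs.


M = m - 5*log10(d) + 5 = 6.7 - 5*log10(478.0) + 5 = -1.6971

-1.6971


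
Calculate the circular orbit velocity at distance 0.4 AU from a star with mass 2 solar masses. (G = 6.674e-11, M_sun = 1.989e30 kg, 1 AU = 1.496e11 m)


v = sqrt(GM/r) = sqrt(6.674e-11 * 3.978e+30 / 5.984e+10) = 66608.5068

66608.5068 m/s


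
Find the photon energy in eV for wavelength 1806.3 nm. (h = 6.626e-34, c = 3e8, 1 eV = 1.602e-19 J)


E = hc/lambda = 6.626e-34 * 3e8 / 1.806e-06 = 1.100e-19 J = 0.6869 eV

0.6869 eV


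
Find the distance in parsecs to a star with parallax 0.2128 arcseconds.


d = 1/p = 1/0.2128 = 4.6992

4.6992 pc


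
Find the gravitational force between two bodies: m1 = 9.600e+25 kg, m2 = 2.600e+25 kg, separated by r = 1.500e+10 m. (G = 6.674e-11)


F = G*m1*m2/r^2 = 6.674e-11 * 9.600e+25 * 2.600e+25 / (1.500e+10)^2 = 6.674e-11 * 2.496e+51 / 2.250e+20 = 7.404e+20

7.404e+20 N


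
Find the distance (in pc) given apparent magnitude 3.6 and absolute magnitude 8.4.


d = 10^((m - M + 5)/5) = 10^((3.6 - 8.4 + 5)/5) = 1.0965

1.0965 pc


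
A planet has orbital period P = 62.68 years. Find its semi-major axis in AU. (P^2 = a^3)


a = P^(2/3) = 62.68^(2/3) = 15.7792

15.7792 AU


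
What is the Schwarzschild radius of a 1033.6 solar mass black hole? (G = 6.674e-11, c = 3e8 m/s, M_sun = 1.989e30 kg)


M = 1033.6 * 1.989e30 kg = 2.0558304e+33 kg. rs = 2GM/c^2 = 2 * 6.674e-11 * 2.0558304e+33 / (3e8)^2 = 3.049e+06

3.049e+06 m


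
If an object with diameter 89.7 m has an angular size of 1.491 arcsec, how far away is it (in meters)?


D = size / theta_rad, theta_rad = 1.491 * pi/(180*3600) = 7.229e-06, D = 1.241e+07

1.241e+07 m


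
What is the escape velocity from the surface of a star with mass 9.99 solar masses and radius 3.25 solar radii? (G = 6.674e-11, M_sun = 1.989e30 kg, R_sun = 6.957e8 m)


M = 9.99 * 1.989e30 kg = 1.987011e+31 kg; R = 3.25 * 6.957e8 m = 2.261025e+09 m. v_esc = sqrt(2GM/R) = sqrt(2 * 6.674e-11 * 1.987011e+31 / 2.261025e+09) = 1.083e+06

1.083e+06 m/s


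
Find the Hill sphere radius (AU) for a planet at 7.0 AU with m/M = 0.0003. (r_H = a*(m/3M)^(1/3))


r_H = a * (m/3M)^(1/3) = 7.0 * (0.0003/3)^(1/3) = 0.3249

0.3249 AU


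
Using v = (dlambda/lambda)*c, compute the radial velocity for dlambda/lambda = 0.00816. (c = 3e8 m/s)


v = (dlambda/lambda) * c = 0.00816 * 3e8 = 2.448e+06

2.448e+06 m/s


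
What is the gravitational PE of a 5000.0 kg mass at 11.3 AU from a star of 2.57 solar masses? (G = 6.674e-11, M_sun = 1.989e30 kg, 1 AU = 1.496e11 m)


M = 2.57 * 1.989e30 kg = 5.11173e+30 kg; r = 11.3 AU * 1.496e11 m/AU = 1.69048e+12 m. U = -GM*m/r = -(6.674e-11 * 5.11173e+30 * 5000.0) / 1.69048e+12 = -1.009e+12

-1.009e+12 J


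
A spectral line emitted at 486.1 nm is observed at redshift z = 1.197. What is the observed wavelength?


lam_obs = lam_emit * (1 + z) = 486.1 * (1 + 1.197) = 1067.9617

1067.9617 nm


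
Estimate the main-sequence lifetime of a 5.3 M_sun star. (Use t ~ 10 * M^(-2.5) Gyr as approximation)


t = 10 * M^(-2.5) = 10 * 5.3^(-2.5) = 0.1546

0.1546 Gyr


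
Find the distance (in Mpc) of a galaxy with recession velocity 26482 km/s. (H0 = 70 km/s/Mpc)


d = v / H0 = 26482 / 70 = 378.3143

378.3143 Mpc


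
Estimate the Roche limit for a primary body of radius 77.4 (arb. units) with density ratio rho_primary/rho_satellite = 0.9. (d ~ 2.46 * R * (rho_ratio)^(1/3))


d_Roche = 2.46 * 77.4 * 0.9^(1/3) = 183.833

183.833


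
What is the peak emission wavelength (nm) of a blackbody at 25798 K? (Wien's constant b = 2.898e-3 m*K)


lam_max = b / T = 2.898e-3 / 25798 = 1.123e-07 m = 112.3343 nm

112.3343 nm


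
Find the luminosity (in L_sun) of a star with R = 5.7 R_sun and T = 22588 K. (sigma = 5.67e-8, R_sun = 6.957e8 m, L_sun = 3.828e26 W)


R = 5.7 * 6.957e8 m = 3.96549e+09 m. L = 4*pi*R^2*sigma*T^4 = 4*pi*(3.96549e+09)^2 * 5.67e-8 * 22588^4 = 2.916740266e+30 W. L/L_sun = 2.916740266e+30 / 3.828e26 = 7619.4887

7619.4887 L_sun


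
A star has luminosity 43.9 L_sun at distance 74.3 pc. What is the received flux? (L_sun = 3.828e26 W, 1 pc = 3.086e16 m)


F = L / (4*pi*d^2) = 1.680e+28 / (4*pi*(2.293e+18)^2) = 2.544e-10

2.544e-10 W/m^2


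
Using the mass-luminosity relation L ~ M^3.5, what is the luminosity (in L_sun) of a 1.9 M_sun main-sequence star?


L/L_sun = (M/M_sun)^3.5 = 1.9^3.5 = 9.4545

9.4545 L_sun


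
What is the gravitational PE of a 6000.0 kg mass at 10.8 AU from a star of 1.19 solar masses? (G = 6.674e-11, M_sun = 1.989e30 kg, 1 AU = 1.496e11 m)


M = 1.19 * 1.989e30 kg = 2.36691e+30 kg; r = 10.8 AU * 1.496e11 m/AU = 1.61568e+12 m. U = -GM*m/r = -(6.674e-11 * 2.36691e+30 * 6000.0) / 1.61568e+12 = -5.866e+11

-5.866e+11 J


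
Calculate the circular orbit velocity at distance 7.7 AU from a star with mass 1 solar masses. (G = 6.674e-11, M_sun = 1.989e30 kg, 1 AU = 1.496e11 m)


v = sqrt(GM/r) = sqrt(6.674e-11 * 1.989e+30 / 1.152e+12) = 10734.9329

10734.9329 m/s


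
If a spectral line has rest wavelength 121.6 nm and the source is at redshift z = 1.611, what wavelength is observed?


lam_obs = lam_emit * (1 + z) = 121.6 * (1 + 1.611) = 317.4976

317.4976 nm


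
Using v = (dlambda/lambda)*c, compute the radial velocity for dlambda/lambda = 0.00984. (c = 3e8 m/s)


v = (dlambda/lambda) * c = 0.00984 * 3e8 = 2.952e+06

2.952e+06 m/s


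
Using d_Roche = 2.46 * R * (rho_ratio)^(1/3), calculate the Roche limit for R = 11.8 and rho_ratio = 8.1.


d_Roche = 2.46 * 11.8 * 8.1^(1/3) = 58.2969

58.2969


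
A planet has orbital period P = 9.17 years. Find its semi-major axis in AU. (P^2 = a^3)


a = P^(2/3) = 9.17^(2/3) = 4.3811

4.3811 AU


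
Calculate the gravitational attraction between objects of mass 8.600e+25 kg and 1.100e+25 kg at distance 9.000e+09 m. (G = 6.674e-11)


F = G*m1*m2/r^2 = 6.674e-11 * 8.600e+25 * 1.100e+25 / (9.000e+09)^2 = 6.674e-11 * 9.460e+50 / 8.100e+19 = 7.795e+20

7.795e+20 N


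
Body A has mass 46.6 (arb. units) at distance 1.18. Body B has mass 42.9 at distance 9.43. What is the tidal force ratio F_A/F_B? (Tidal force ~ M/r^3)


Ratio = (M1/r1^3) / (M2/r2^3) = (46.6/1.18^3) / (42.9/9.43^3) = 554.3929

554.3929


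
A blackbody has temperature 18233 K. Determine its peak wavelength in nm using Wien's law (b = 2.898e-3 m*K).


lam_max = b / T = 2.898e-3 / 18233 = 1.589e-07 m = 158.9426 nm

158.9426 nm


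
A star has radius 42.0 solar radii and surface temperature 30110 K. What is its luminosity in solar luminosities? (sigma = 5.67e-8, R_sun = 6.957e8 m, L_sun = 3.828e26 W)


R = 42.0 * 6.957e8 m = 2.92194e+10 m. L = 4*pi*R^2*sigma*T^4 = 4*pi*(2.92194e+10)^2 * 5.67e-8 * 30110^4 = 5.000098185e+32 W. L/L_sun = 5.000098185e+32 / 3.828e26 = 1.306e+06

1.306e+06 L_sun


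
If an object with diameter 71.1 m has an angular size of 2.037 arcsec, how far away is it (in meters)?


D = size / theta_rad, theta_rad = 2.037 * pi/(180*3600) = 9.876e-06, D = 7.200e+06

7.200e+06 m


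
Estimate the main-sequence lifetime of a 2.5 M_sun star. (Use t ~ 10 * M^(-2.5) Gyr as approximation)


t = 10 * M^(-2.5) = 10 * 2.5^(-2.5) = 1.0119

1.0119 Gyr


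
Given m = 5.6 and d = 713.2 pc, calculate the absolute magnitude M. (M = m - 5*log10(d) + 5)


M = m - 5*log10(d) + 5 = 5.6 - 5*log10(713.2) + 5 = -3.6661

-3.6661


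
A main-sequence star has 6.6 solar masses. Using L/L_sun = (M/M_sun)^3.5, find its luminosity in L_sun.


L/L_sun = (M/M_sun)^3.5 = 6.6^3.5 = 738.5906

738.5906 L_sun


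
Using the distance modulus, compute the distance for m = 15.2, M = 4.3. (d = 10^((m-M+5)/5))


d = 10^((m - M + 5)/5) = 10^((15.2 - 4.3 + 5)/5) = 1513.5612

1513.5612 pc


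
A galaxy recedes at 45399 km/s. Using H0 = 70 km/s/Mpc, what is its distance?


d = v / H0 = 45399 / 70 = 648.5571

648.5571 Mpc


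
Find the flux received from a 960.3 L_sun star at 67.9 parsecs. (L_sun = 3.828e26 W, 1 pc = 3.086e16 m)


F = L / (4*pi*d^2) = 3.676e+29 / (4*pi*(2.095e+18)^2) = 6.663e-09

6.663e-09 W/m^2


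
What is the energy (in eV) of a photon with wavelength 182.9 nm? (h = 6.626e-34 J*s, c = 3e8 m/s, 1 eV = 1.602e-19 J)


E = hc/lambda = 6.626e-34 * 3e8 / 1.829e-07 = 1.087e-18 J = 6.7842 eV

6.7842 eV


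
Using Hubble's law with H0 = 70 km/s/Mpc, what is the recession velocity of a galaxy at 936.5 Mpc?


v = H0 * d = 70 * 936.5 = 65555.0

65555.0 km/s


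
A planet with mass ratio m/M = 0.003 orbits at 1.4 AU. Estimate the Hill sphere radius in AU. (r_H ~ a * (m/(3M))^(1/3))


r_H = a * (m/3M)^(1/3) = 1.4 * (0.003/3)^(1/3) = 0.14

0.14 AU


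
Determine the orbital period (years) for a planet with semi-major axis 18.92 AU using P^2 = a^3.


P = a^(3/2) = 18.92^1.5 = 82.2966

82.2966 years


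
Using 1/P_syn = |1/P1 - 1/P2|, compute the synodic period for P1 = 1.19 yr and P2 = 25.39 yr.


1/P_syn = |1/P1 - 1/P2| = |1/1.19 - 1/25.39| => P_syn = 1.2485

1.2485 years


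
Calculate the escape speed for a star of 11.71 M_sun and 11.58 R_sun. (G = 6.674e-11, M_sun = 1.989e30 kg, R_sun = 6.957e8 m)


M = 11.71 * 1.989e30 kg = 2.329119e+31 kg; R = 11.58 * 6.957e8 m = 8.056206e+09 m. v_esc = sqrt(2GM/R) = sqrt(2 * 6.674e-11 * 2.329119e+31 / 8.056206e+09) = 621210.3125

621210.3125 m/s


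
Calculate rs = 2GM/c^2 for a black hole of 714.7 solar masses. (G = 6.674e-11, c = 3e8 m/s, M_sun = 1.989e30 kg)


M = 714.7 * 1.989e30 kg = 1.4215383e+33 kg. rs = 2GM/c^2 = 2 * 6.674e-11 * 1.4215383e+33 / (3e8)^2 = 2.108e+06

2.108e+06 m


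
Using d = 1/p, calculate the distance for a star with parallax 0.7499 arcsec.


d = 1/p = 1/0.7499 = 1.3335

1.3335 pc


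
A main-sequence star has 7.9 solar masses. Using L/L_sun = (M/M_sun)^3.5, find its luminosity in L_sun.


L/L_sun = (M/M_sun)^3.5 = 7.9^3.5 = 1385.7817

1385.7817 L_sun


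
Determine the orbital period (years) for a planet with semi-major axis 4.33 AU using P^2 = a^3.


P = a^(3/2) = 4.33^1.5 = 9.0101

9.0101 years


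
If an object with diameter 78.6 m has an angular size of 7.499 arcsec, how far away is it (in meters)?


D = size / theta_rad, theta_rad = 7.499 * pi/(180*3600) = 3.636e-05, D = 2.162e+06

2.162e+06 m


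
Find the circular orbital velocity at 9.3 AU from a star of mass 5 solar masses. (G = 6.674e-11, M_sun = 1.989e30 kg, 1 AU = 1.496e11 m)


v = sqrt(GM/r) = sqrt(6.674e-11 * 9.945e+30 / 1.391e+12) = 21841.7898

21841.7898 m/s


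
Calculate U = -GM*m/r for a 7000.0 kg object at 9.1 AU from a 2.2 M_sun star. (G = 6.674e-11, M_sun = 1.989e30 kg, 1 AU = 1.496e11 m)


M = 2.2 * 1.989e30 kg = 4.3758e+30 kg; r = 9.1 AU * 1.496e11 m/AU = 1.36136e+12 m. U = -GM*m/r = -(6.674e-11 * 4.3758e+30 * 7000.0) / 1.36136e+12 = -1.502e+12

-1.502e+12 J


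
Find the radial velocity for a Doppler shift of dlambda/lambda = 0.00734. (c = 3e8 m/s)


v = (dlambda/lambda) * c = 0.00734 * 3e8 = 2.202e+06

2.202e+06 m/s


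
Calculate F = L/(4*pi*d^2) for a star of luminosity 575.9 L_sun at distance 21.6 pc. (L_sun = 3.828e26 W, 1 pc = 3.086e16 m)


F = L / (4*pi*d^2) = 2.205e+29 / (4*pi*(6.666e+17)^2) = 3.948e-08

3.948e-08 W/m^2


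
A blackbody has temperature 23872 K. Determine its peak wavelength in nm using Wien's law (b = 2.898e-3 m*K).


lam_max = b / T = 2.898e-3 / 23872 = 1.214e-07 m = 121.3975 nm

121.3975 nm


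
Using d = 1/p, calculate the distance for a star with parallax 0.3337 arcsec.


d = 1/p = 1/0.3337 = 2.9967

2.9967 pc


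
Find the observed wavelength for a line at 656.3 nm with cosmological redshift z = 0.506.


lam_obs = lam_emit * (1 + z) = 656.3 * (1 + 0.506) = 988.3878

988.3878 nm


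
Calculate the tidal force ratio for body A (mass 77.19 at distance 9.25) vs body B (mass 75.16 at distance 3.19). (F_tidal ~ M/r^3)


Ratio = (M1/r1^3) / (M2/r2^3) = (77.19/9.25^3) / (75.16/3.19^3) = 0.0421

0.0421


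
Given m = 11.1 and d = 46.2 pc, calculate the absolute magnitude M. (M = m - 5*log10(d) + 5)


M = m - 5*log10(d) + 5 = 11.1 - 5*log10(46.2) + 5 = 7.7768

7.7768


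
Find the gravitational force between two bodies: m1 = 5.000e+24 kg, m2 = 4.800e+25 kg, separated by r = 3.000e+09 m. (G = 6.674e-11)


F = G*m1*m2/r^2 = 6.674e-11 * 5.000e+24 * 4.800e+25 / (3.000e+09)^2 = 6.674e-11 * 2.400e+50 / 9.000e+18 = 1.780e+21

1.780e+21 N


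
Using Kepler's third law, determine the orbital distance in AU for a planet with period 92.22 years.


a = P^(2/3) = 92.22^(2/3) = 20.4119

20.4119 AU


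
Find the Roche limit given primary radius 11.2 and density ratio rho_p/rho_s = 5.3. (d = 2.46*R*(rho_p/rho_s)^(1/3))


d_Roche = 2.46 * 11.2 * 5.3^(1/3) = 48.0373

48.0373


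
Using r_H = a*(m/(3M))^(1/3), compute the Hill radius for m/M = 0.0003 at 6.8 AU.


r_H = a * (m/3M)^(1/3) = 6.8 * (0.0003/3)^(1/3) = 0.3156

0.3156 AU


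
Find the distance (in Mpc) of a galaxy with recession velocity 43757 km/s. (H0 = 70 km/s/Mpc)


d = v / H0 = 43757 / 70 = 625.1

625.1 Mpc


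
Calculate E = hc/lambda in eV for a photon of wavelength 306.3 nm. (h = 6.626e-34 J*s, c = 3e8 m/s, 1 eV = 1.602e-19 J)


E = hc/lambda = 6.626e-34 * 3e8 / 3.063e-07 = 6.490e-19 J = 4.051 eV

4.051 eV


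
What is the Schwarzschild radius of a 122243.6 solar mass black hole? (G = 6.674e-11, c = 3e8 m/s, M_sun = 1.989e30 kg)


M = 122243.6 * 1.989e30 kg = 2.431425204e+35 kg. rs = 2GM/c^2 = 2 * 6.674e-11 * 2.431425204e+35 / (3e8)^2 = 3.606e+08

3.606e+08 m


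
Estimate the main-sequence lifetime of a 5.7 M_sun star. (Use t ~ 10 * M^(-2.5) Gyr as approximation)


t = 10 * M^(-2.5) = 10 * 5.7^(-2.5) = 0.1289

0.1289 Gyr


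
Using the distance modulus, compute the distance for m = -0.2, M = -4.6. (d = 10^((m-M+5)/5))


d = 10^((m - M + 5)/5) = 10^((-0.2 - -4.6 + 5)/5) = 75.8578

75.8578 pc


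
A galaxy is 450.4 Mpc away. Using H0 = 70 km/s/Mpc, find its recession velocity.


v = H0 * d = 70 * 450.4 = 31528.0

31528.0 km/s


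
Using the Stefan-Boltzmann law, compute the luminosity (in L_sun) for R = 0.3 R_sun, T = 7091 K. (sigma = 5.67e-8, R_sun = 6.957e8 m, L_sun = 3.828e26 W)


R = 0.3 * 6.957e8 m = 2.0871e+08 m. L = 4*pi*R^2*sigma*T^4 = 4*pi*(2.0871e+08)^2 * 5.67e-8 * 7091^4 = 7.847103496e+25 W. L/L_sun = 7.847103496e+25 / 3.828e26 = 0.205

0.205 L_sun


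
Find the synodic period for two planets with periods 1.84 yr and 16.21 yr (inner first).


1/P_syn = |1/P1 - 1/P2| = |1/1.84 - 1/16.21| => P_syn = 2.0756

2.0756 years


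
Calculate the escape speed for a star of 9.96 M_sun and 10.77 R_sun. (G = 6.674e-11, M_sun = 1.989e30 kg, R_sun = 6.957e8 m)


M = 9.96 * 1.989e30 kg = 1.981044e+31 kg; R = 10.77 * 6.957e8 m = 7.492689e+09 m. v_esc = sqrt(2GM/R) = sqrt(2 * 6.674e-11 * 1.981044e+31 / 7.492689e+09) = 594068.2012

594068.2012 m/s


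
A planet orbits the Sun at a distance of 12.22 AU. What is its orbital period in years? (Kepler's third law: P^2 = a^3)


P = a^(3/2) = 12.22^1.5 = 42.7176

42.7176 years


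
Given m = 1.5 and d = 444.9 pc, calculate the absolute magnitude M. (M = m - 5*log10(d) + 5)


M = m - 5*log10(d) + 5 = 1.5 - 5*log10(444.9) + 5 = -6.7413

-6.7413


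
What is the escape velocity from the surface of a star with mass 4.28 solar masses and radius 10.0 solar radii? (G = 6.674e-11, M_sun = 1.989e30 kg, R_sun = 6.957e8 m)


M = 4.28 * 1.989e30 kg = 8.51292e+30 kg; R = 10.0 * 6.957e8 m = 6.957e+09 m. v_esc = sqrt(2GM/R) = sqrt(2 * 6.674e-11 * 8.51292e+30 / 6.957e+09) = 404144.2213

404144.2213 m/s


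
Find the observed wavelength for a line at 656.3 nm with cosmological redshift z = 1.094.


lam_obs = lam_emit * (1 + z) = 656.3 * (1 + 1.094) = 1374.2922

1374.2922 nm


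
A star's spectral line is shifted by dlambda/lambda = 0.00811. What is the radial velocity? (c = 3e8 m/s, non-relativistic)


v = (dlambda/lambda) * c = 0.00811 * 3e8 = 2.433e+06

2.433e+06 m/s


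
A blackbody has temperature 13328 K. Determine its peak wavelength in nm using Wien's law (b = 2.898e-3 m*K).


lam_max = b / T = 2.898e-3 / 13328 = 2.174e-07 m = 217.437 nm

217.437 nm


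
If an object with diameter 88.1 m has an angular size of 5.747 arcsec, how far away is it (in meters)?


D = size / theta_rad, theta_rad = 5.747 * pi/(180*3600) = 2.786e-05, D = 3.162e+06

3.162e+06 m


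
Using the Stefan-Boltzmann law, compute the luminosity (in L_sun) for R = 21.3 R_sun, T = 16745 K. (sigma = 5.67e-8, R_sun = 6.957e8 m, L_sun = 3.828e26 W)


R = 21.3 * 6.957e8 m = 1.481841e+10 m. L = 4*pi*R^2*sigma*T^4 = 4*pi*(1.481841e+10)^2 * 5.67e-8 * 16745^4 = 1.230089592e+31 W. L/L_sun = 1.230089592e+31 / 3.828e26 = 32134.0019

32134.0019 L_sun


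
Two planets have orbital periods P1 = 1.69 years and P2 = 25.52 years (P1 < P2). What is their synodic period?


1/P_syn = |1/P1 - 1/P2| = |1/1.69 - 1/25.52| => P_syn = 1.8099

1.8099 years


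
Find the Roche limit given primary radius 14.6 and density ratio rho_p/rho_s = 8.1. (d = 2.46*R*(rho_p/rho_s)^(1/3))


d_Roche = 2.46 * 14.6 * 8.1^(1/3) = 72.1301

72.1301


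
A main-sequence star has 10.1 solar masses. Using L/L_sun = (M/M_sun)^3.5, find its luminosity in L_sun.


L/L_sun = (M/M_sun)^3.5 = 10.1^3.5 = 3274.3478

3274.3478 L_sun


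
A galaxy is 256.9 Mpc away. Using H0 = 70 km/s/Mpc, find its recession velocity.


v = H0 * d = 70 * 256.9 = 17983.0

17983.0 km/s


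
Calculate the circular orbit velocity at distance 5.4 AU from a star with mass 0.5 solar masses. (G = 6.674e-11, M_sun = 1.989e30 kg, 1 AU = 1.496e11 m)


v = sqrt(GM/r) = sqrt(6.674e-11 * 9.945e+29 / 8.078e+11) = 9064.2697

9064.2697 m/s


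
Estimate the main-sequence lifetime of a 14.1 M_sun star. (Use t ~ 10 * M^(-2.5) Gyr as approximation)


t = 10 * M^(-2.5) = 10 * 14.1^(-2.5) = 0.0134

0.0134 Gyr


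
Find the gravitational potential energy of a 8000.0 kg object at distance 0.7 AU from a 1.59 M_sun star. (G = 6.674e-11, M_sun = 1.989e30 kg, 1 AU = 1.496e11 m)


M = 1.59 * 1.989e30 kg = 3.16251e+30 kg; r = 0.7 AU * 1.496e11 m/AU = 1.0472e+11 m. U = -GM*m/r = -(6.674e-11 * 3.16251e+30 * 8000.0) / 1.0472e+11 = -1.612e+13

-1.612e+13 J


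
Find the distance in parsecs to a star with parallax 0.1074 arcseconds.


d = 1/p = 1/0.1074 = 9.311

9.311 pc


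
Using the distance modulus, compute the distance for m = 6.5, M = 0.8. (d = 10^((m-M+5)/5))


d = 10^((m - M + 5)/5) = 10^((6.5 - 0.8 + 5)/5) = 138.0384

138.0384 pc


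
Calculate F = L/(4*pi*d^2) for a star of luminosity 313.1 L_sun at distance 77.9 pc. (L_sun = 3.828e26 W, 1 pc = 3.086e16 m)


F = L / (4*pi*d^2) = 1.199e+29 / (4*pi*(2.404e+18)^2) = 1.650e-09

1.650e-09 W/m^2


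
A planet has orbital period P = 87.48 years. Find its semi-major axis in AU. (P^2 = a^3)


a = P^(2/3) = 87.48^(2/3) = 19.7063

19.7063 AU


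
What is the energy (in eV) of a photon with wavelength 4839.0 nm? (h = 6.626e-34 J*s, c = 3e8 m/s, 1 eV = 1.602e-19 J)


E = hc/lambda = 6.626e-34 * 3e8 / 4.839e-06 = 4.108e-20 J = 0.2564 eV

0.2564 eV


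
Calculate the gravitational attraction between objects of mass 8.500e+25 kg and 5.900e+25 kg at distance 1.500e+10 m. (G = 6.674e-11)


F = G*m1*m2/r^2 = 6.674e-11 * 8.500e+25 * 5.900e+25 / (1.500e+10)^2 = 6.674e-11 * 5.015e+51 / 2.250e+20 = 1.488e+21

1.488e+21 N


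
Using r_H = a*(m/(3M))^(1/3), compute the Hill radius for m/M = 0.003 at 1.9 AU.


r_H = a * (m/3M)^(1/3) = 1.9 * (0.003/3)^(1/3) = 0.19

0.19 AU


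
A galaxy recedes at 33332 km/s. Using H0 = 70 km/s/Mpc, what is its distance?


d = v / H0 = 33332 / 70 = 476.1714

476.1714 Mpc


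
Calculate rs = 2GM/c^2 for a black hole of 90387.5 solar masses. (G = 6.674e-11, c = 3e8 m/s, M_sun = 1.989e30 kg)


M = 90387.5 * 1.989e30 kg = 1.797807375e+35 kg. rs = 2GM/c^2 = 2 * 6.674e-11 * 1.797807375e+35 / (3e8)^2 = 2.666e+08

2.666e+08 m


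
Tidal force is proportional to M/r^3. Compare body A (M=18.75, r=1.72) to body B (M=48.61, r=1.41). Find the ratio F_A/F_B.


Ratio = (M1/r1^3) / (M2/r2^3) = (18.75/1.72^3) / (48.61/1.41^3) = 0.2125

0.2125


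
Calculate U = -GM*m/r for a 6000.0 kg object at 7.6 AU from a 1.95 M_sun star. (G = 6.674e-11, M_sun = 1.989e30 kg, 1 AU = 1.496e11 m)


M = 1.95 * 1.989e30 kg = 3.87855e+30 kg; r = 7.6 AU * 1.496e11 m/AU = 1.13696e+12 m. U = -GM*m/r = -(6.674e-11 * 3.87855e+30 * 6000.0) / 1.13696e+12 = -1.366e+12

-1.366e+12 J


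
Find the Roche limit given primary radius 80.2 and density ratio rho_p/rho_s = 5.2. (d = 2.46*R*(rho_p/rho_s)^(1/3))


d_Roche = 2.46 * 80.2 * 5.2^(1/3) = 341.8041

341.8041


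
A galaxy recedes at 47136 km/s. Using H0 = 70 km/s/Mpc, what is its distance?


d = v / H0 = 47136 / 70 = 673.3714

673.3714 Mpc


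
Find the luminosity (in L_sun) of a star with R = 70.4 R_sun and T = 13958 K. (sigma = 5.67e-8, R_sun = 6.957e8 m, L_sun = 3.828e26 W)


R = 70.4 * 6.957e8 m = 4.897728e+10 m. L = 4*pi*R^2*sigma*T^4 = 4*pi*(4.897728e+10)^2 * 5.67e-8 * 13958^4 = 6.487464941e+31 W. L/L_sun = 6.487464941e+31 / 3.828e26 = 169474.0058

169474.0058 L_sun


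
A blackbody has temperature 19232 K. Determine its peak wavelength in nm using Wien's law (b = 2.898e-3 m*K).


lam_max = b / T = 2.898e-3 / 19232 = 1.507e-07 m = 150.6864 nm

150.6864 nm


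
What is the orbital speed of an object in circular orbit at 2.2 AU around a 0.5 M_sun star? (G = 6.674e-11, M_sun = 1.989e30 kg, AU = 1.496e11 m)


v = sqrt(GM/r) = sqrt(6.674e-11 * 9.945e+29 / 3.291e+11) = 14200.9814

14200.9814 m/s


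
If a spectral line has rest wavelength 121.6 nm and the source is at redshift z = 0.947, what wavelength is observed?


lam_obs = lam_emit * (1 + z) = 121.6 * (1 + 0.947) = 236.7552

236.7552 nm


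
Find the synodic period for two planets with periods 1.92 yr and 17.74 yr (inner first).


1/P_syn = |1/P1 - 1/P2| = |1/1.92 - 1/17.74| => P_syn = 2.153

2.153 years


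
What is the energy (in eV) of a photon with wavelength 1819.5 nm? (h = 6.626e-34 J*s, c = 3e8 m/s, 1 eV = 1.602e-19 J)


E = hc/lambda = 6.626e-34 * 3e8 / 1.820e-06 = 1.092e-19 J = 0.682 eV

0.682 eV


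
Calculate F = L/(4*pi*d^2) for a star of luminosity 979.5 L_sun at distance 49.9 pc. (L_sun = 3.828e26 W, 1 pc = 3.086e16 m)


F = L / (4*pi*d^2) = 3.750e+29 / (4*pi*(1.540e+18)^2) = 1.258e-08

1.258e-08 W/m^2


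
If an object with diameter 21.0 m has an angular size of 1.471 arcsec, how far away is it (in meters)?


D = size / theta_rad, theta_rad = 1.471 * pi/(180*3600) = 7.132e-06, D = 2.945e+06

2.945e+06 m
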